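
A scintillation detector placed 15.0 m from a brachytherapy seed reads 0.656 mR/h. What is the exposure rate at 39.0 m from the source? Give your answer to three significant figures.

0.0970 mR/h

Using I₁d₁² = I₂d₂², scaling from 15.0 m to 39.0 m:
(15.0/39.0)² = 0.1479, so 0.656 × 0.1479 = 0.09702 mR/h.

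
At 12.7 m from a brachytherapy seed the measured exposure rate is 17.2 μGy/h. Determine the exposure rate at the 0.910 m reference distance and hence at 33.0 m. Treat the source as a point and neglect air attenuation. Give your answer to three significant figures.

Intensity scales as (d₁/d₂)², so
At 0.910 m: 17.2 × (12.7/0.910)² = 17.2 × 194.8 = 3351 μGy/h
At 33.0 m: (0.910/33.0)² = 0.0007604, so 3351 × 0.0007604 = 2.548 μGy/h.

3350 μGy/h; 2.55 μGy/h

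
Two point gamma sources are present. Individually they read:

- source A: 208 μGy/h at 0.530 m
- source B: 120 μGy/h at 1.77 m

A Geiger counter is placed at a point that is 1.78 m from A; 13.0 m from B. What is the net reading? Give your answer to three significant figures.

20.7 μGy/h

Each source contributes Iᵢ·(dᵢ/rᵢ)²; contributions add.
A: 208 × (0.530/1.78)² = 18.44 μGy/h
B: 120 × (1.77/13.0)² = 2.225 μGy/h
Total = 18.44 + 2.225 = 20.67 μGy/h.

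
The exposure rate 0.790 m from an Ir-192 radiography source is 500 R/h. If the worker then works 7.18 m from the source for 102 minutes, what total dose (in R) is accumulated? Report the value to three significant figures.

10.3 R

Using I₁d₁² = I₂d₂², rate at 7.18 m:
500 × (0.790/7.18)² = 500 × 0.01211 = 6.055 R/h.
Dose = rate × time = 6.055 R/h × 1.700 h = 10.29 R.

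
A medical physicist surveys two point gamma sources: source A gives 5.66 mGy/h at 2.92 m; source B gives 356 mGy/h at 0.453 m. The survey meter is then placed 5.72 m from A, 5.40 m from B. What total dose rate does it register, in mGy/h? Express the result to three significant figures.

Each source contributes Iᵢ·(dᵢ/rᵢ)²; contributions add.
A: 5.66 × (2.92/5.72)² = 1.475 mGy/h
B: 356 × (0.453/5.40)² = 2.505 mGy/h
Total = 1.475 + 2.505 = 3.980 mGy/h.

3.98 mGy/h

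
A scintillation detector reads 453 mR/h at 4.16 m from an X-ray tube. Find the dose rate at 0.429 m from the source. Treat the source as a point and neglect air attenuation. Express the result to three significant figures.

Since intensity falls as 1/r², the rate at 0.429 m is
453 × (4.16/0.429)² = 453 × 94.03 = 42600 mR/h.

42600 mR/h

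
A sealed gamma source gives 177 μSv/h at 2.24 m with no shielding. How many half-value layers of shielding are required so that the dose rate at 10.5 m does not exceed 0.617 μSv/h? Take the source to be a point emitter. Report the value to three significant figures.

3.71 half-value layers

At 10.5 m, distance alone gives (2.24/10.5)² = 0.04551, so 177 × 0.04551 = 8.055 μSv/h.
Further attenuation needed: 8.055/0.617 = 13.06.
n = log₂(13.06) = 3.707 half-value layers.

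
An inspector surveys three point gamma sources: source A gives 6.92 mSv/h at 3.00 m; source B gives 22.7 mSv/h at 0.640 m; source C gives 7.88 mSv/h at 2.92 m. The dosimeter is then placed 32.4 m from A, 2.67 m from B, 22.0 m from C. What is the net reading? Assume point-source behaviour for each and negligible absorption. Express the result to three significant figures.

1.50 mSv/h

Each source contributes Iᵢ·(dᵢ/rᵢ)²; contributions add.
A: 6.92 × (3.00/32.4)² = 0.05933 mSv/h
B: 22.7 × (0.640/2.67)² = 1.304 mSv/h
C: 7.88 × (2.92/22.0)² = 0.1388 mSv/h
Total = 0.05933 + 1.304 + 0.1388 = 1.502 mSv/h.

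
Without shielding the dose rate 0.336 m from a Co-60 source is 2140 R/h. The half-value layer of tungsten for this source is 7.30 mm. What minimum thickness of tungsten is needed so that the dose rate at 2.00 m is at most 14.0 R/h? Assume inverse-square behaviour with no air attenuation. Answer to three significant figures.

At 2.00 m, distance alone gives (0.336/2.00)² = 0.02822, so 2140 × 0.02822 = 60.39 R/h.
Further attenuation needed: 60.39/14.0 = 4.314.
n = log₂(4.314) = 2.109 half-value layers.
Thickness = 2.109 × 7.30 mm = 15.40 mm.

15.4 mm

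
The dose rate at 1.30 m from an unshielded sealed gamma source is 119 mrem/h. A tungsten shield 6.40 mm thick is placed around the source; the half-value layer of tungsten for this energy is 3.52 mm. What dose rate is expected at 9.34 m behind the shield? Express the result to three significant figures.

0.654 mrem/h

Distance alone: (1.30/9.34)² = 0.01937, so 119 × 0.01937 = 2.305 mrem/h.
Shield: 6.40/3.52 = 1.818 half-value layers → attenuation 2^(−1.818) = 0.2836.
Combined: 2.305 × 0.2836 = 0.6537 mrem/h.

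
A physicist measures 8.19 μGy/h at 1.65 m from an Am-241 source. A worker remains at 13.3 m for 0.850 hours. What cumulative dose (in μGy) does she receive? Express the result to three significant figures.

0.107 μGy

Intensity scales as (d₁/d₂)², so rate at 13.3 m:
(1.65/13.3)² = 0.01539, so 8.19 × 0.01539 = 0.1260 μGy/h.
Dose = rate × time = 0.1260 μGy/h × 0.8500 h = 0.1071 μGy.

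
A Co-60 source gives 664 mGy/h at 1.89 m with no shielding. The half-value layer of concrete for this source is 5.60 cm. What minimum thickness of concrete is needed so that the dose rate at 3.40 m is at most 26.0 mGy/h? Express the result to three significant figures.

At 3.40 m, distance alone gives 664 × (1.89/3.40)² = 664 × 0.3090 = 205.2 mGy/h.
Further attenuation needed: 205.2/26.0 = 7.892.
n = log₂(7.892) = 2.980 half-value layers.
Thickness = 2.980 × 5.60 cm = 16.69 cm.

16.7 cm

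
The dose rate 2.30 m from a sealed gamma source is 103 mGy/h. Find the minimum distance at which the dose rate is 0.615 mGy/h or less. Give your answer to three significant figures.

Intensity scales as (d₁/d₂)², so d₂ = d₁·√(I₁/I₂).
I₁/I₂ = 103/0.615 = 167.5, so d₂ = 2.30 × √167.5 = 29.77 m.

29.8 m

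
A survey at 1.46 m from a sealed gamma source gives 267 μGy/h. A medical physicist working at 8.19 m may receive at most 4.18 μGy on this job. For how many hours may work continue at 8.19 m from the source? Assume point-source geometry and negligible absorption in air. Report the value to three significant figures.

Since intensity falls as 1/r², rate at 8.19 m:
(1.46/8.19)² = 0.03178, so 267 × 0.03178 = 8.485 μGy/h.
Stay time = 4.18 μGy ÷ 8.485 μGy/h = 0.4926 h.

0.493 h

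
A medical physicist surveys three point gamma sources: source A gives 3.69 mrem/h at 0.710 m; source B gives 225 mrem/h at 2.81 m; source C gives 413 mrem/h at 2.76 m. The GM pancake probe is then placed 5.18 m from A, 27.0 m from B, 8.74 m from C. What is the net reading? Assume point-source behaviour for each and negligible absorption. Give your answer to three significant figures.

By superposition, sum each source's inverse-square contribution:
A: 3.69 × (0.710/5.18)² = 0.06932 mrem/h
B: 225 × (2.81/27.0)² = 2.437 mrem/h
C: 413 × (2.76/8.74)² = 41.19 mrem/h
Total = 0.06932 + 2.437 + 41.19 = 43.70 mrem/h.

43.7 mrem/h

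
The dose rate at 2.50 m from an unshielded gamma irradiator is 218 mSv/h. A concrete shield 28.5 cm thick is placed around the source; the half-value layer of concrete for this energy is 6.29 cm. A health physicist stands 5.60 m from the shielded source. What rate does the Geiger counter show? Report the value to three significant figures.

Distance alone: 218 × (2.50/5.60)² = 218 × 0.1993 = 43.45 mSv/h.
Shield: 28.5/6.29 = 4.531 half-value layers → attenuation 2^(−4.531) = 0.04325.
Combined: 43.45 × 0.04325 = 1.879 mSv/h.

1.88 mSv/h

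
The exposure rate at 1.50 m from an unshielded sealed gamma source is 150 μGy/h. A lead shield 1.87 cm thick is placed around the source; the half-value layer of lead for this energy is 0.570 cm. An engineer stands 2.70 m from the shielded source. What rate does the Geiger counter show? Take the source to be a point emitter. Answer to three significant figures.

4.76 μGy/h

Distance alone: (1.50/2.70)² = 0.3086, so 150 × 0.3086 = 46.29 μGy/h.
Shield: 1.87/0.570 = 3.281 half-value layers → attenuation 2^(−3.281) = 0.1029.
Combined: 46.29 × 0.1029 = 4.763 μGy/h.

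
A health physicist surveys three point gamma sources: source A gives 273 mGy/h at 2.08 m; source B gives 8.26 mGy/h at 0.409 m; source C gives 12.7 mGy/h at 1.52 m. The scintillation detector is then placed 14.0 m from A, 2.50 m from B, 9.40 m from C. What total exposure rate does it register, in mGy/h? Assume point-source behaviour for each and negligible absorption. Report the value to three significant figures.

6.58 mGy/h

By superposition, sum each source's inverse-square contribution:
A: 273 × (2.08/14.0)² = 6.026 mGy/h
B: 8.26 × (0.409/2.50)² = 0.2211 mGy/h
C: 12.7 × (1.52/9.40)² = 0.3321 mGy/h
Total = 6.026 + 0.2211 + 0.3321 = 6.579 mGy/h.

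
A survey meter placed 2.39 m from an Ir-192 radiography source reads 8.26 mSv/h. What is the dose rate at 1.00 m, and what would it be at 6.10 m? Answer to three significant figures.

Applying the 1/r² law,
At 1.00 m: (2.39/1.00)² = 5.712, so 8.26 × 5.712 = 47.18 mSv/h
At 6.10 m: (1.00/6.10)² = 0.02687, so 47.18 × 0.02687 = 1.268 mSv/h.

47.2 mSv/h; 1.27 mSv/h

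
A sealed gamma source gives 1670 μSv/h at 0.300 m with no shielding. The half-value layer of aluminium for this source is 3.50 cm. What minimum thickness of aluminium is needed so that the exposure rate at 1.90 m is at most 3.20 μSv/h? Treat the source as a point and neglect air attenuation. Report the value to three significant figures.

At 1.90 m, distance alone gives (0.300/1.90)² = 0.02493, so 1670 × 0.02493 = 41.63 μSv/h.
Further attenuation needed: 41.63/3.20 = 13.01.
n = log₂(13.01) = 3.702 half-value layers.
Thickness = 3.702 × 3.50 cm = 12.96 cm.

13.0 cm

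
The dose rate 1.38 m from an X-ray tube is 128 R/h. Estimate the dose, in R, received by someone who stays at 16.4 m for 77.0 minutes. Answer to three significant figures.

Using I₁d₁² = I₂d₂², rate at 16.4 m:
(1.38/16.4)² = 0.007081, so 128 × 0.007081 = 0.9064 R/h.
Dose = rate × time = 0.9064 R/h × 1.283 h = 1.163 R.

1.16 R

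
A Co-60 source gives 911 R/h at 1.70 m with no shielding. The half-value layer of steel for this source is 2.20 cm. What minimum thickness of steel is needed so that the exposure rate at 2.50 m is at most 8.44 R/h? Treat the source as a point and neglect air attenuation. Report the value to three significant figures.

12.4 cm

At 2.50 m, distance alone gives (1.70/2.50)² = 0.4624, so 911 × 0.4624 = 421.2 R/h.
Further attenuation needed: 421.2/8.44 = 49.91.
n = log₂(49.91) = 5.641 half-value layers.
Thickness = 5.641 × 2.20 cm = 12.41 cm.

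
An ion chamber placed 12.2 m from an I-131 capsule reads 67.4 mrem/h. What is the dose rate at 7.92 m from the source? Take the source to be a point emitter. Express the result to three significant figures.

160 mrem/h

Intensity scales as (d₁/d₂)², so scaling from 12.2 m to 7.92 m:
67.4 × (12.2/7.92)² = 67.4 × 2.373 = 159.9 mrem/h.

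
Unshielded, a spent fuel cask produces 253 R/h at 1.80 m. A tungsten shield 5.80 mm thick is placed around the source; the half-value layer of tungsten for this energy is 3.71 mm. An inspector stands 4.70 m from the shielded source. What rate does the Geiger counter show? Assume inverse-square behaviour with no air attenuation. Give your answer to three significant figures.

Distance alone: (1.80/4.70)² = 0.1467, so 253 × 0.1467 = 37.12 R/h.
Shield: 5.80/3.71 = 1.563 half-value layers → attenuation 2^(−1.563) = 0.3384.
Combined: 37.12 × 0.3384 = 12.56 R/h.

12.6 R/h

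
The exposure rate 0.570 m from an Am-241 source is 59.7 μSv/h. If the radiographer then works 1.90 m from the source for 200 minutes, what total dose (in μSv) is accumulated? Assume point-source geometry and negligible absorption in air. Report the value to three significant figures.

By the inverse-square law, rate at 1.90 m:
59.7 × (0.570/1.90)² = 59.7 × 0.09000 = 5.373 μSv/h.
Dose = rate × time = 5.373 μSv/h × 3.333 h = 17.91 μSv.

17.9 μSv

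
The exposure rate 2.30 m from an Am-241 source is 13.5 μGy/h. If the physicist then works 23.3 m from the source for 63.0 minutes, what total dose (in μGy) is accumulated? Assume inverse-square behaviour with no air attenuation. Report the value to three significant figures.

Applying the 1/r² law, rate at 23.3 m:
13.5 × (2.30/23.3)² = 13.5 × 0.009744 = 0.1315 μGy/h.
Dose = rate × time = 0.1315 μGy/h × 1.050 h = 0.1381 μGy.

0.138 μGy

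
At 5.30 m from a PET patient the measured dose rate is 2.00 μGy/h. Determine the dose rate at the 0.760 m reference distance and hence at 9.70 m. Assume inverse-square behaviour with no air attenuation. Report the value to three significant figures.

By the inverse-square law,
At 0.760 m: (5.30/0.760)² = 48.63, so 2.00 × 48.63 = 97.26 μGy/h
At 9.70 m: (0.760/9.70)² = 0.006139, so 97.26 × 0.006139 = 0.5971 μGy/h.

97.3 μGy/h; 0.597 μGy/h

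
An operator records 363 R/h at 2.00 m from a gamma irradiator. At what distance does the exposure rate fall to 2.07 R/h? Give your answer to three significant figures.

26.5 m

Using I₁d₁² = I₂d₂², d₂ = d₁·√(I₁/I₂).
I₁/I₂ = 363/2.07 = 175.4, so d₂ = 2.00 × √175.4 = 26.49 m.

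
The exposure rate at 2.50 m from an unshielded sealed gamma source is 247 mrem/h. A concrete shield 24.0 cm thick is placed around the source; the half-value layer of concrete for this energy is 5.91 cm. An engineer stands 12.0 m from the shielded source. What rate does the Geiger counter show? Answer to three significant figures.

Distance alone: 247 × (2.50/12.0)² = 247 × 0.04340 = 10.72 mrem/h.
Shield: 24.0/5.91 = 4.061 half-value layers → attenuation 2^(−4.061) = 0.05991.
Combined: 10.72 × 0.05991 = 0.6422 mrem/h.

0.642 mrem/h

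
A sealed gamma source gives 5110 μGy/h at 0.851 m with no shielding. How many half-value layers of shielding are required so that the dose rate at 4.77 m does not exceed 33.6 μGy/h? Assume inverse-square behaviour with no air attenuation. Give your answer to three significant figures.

At 4.77 m, distance alone gives 5110 × (0.851/4.77)² = 5110 × 0.03183 = 162.7 μGy/h.
Further attenuation needed: 162.7/33.6 = 4.842.
n = log₂(4.842) = 2.276 half-value layers.

2.28 half-value layers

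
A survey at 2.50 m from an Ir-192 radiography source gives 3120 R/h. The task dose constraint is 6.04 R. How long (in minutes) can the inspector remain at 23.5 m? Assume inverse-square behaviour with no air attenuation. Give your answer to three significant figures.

10.3 min

By the inverse-square law, rate at 23.5 m:
3120 × (2.50/23.5)² = 3120 × 0.01132 = 35.32 R/h.
Stay time = 6.04 R ÷ 35.32 R/h = 0.1710 h = 10.26 min.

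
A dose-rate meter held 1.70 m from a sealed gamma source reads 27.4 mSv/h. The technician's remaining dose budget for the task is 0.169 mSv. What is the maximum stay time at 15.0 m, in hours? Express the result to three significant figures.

0.480 h

Since intensity falls as 1/r², rate at 15.0 m:
27.4 × (1.70/15.0)² = 27.4 × 0.01284 = 0.3518 mSv/h.
Stay time = 0.169 mSv ÷ 0.3518 mSv/h = 0.4804 h.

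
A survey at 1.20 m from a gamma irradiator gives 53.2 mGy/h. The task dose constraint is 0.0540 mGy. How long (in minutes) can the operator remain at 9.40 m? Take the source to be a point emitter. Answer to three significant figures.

By the inverse-square law, rate at 9.40 m:
(1.20/9.40)² = 0.01630, so 53.2 × 0.01630 = 0.8672 mGy/h.
Stay time = 0.0540 mGy ÷ 0.8672 mGy/h = 0.06227 h = 3.736 min.

3.74 min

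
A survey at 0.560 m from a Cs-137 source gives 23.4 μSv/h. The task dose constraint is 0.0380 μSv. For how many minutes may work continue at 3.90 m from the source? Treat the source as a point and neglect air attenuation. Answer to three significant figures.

Applying the 1/r² law, rate at 3.90 m:
(0.560/3.90)² = 0.02062, so 23.4 × 0.02062 = 0.4825 μSv/h.
Stay time = 0.0380 μSv ÷ 0.4825 μSv/h = 0.07876 h = 4.726 min.

4.73 min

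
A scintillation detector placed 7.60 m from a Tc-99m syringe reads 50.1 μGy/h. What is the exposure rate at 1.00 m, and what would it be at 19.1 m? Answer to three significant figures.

By the inverse-square law,
At 1.00 m: (7.60/1.00)² = 57.76, so 50.1 × 57.76 = 2894 μGy/h
At 19.1 m: 2894 × (1.00/19.1)² = 2894 × 0.002741 = 7.932 μGy/h.

2890 μGy/h; 7.93 μGy/h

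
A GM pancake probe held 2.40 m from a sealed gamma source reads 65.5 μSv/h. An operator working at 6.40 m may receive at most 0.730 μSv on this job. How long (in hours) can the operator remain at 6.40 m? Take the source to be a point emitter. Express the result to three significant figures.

Since intensity falls as 1/r², rate at 6.40 m:
65.5 × (2.40/6.40)² = 65.5 × 0.1406 = 9.209 μSv/h.
Stay time = 0.730 μSv ÷ 9.209 μSv/h = 0.07927 h.

0.0793 h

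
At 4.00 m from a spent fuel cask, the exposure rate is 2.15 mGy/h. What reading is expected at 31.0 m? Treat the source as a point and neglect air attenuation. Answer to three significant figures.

0.0358 mGy/h

By the inverse-square law, the rate at 31.0 m is
2.15 × (4.00/31.0)² = 2.15 × 0.01665 = 0.03580 mGy/h.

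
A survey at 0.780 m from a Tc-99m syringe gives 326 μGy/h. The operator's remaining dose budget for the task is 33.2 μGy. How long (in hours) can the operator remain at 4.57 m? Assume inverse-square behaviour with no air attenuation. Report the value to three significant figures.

3.50 h

Using I₁d₁² = I₂d₂², rate at 4.57 m:
326 × (0.780/4.57)² = 326 × 0.02913 = 9.496 μGy/h.
Stay time = 33.2 μGy ÷ 9.496 μGy/h = 3.496 h.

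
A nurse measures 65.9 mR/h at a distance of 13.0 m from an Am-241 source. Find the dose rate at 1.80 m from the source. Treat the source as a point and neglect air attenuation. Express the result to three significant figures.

Using I₁d₁² = I₂d₂², the rate at 1.80 m is
(13.0/1.80)² = 52.16, so 65.9 × 52.16 = 3437 mR/h.

3440 mR/h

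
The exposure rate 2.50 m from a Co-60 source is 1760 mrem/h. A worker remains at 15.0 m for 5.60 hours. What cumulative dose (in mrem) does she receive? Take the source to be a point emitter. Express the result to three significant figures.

Using I₁d₁² = I₂d₂², rate at 15.0 m:
1760 × (2.50/15.0)² = 1760 × 0.02778 = 48.89 mrem/h.
Dose = rate × time = 48.89 mrem/h × 5.600 h = 273.8 mrem.

274 mrem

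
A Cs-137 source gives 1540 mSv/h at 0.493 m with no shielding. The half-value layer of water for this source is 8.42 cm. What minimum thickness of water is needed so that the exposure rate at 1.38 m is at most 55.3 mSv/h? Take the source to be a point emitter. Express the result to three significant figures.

At 1.38 m, distance alone gives 1540 × (0.493/1.38)² = 1540 × 0.1276 = 196.5 mSv/h.
Further attenuation needed: 196.5/55.3 = 3.553.
n = log₂(3.553) = 1.829 half-value layers.
Thickness = 1.829 × 8.42 cm = 15.40 cm.

15.4 cm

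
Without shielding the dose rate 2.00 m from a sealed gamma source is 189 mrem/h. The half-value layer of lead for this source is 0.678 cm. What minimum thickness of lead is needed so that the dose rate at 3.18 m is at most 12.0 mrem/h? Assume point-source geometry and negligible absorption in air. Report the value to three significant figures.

At 3.18 m, distance alone gives 189 × (2.00/3.18)² = 189 × 0.3956 = 74.77 mrem/h.
Further attenuation needed: 74.77/12.0 = 6.231.
n = log₂(6.231) = 2.639 half-value layers.
Thickness = 2.639 × 0.678 cm = 1.789 cm.

1.79 cm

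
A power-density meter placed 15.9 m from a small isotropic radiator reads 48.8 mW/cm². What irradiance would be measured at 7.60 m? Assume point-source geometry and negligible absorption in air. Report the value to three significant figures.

214 mW/cm²

Intensity scales as (d₁/d₂)², so scaling from 15.9 m to 7.60 m:
(15.9/7.60)² = 4.377, so 48.8 × 4.377 = 213.6 mW/cm².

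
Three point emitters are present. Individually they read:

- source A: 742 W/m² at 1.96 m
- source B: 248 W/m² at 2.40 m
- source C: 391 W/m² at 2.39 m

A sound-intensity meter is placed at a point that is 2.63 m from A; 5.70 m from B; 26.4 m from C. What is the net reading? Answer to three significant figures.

459 W/m²

By superposition, sum each source's inverse-square contribution:
A: 742 × (1.96/2.63)² = 412.1 W/m²
B: 248 × (2.40/5.70)² = 43.97 W/m²
C: 391 × (2.39/26.4)² = 3.205 W/m²
Total = 412.1 + 43.97 + 3.205 = 459.3 W/m².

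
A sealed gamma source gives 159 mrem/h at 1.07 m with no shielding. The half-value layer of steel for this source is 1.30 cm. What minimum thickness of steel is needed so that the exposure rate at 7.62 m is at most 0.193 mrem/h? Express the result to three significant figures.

5.23 cm

At 7.62 m, distance alone gives 159 × (1.07/7.62)² = 159 × 0.01972 = 3.135 mrem/h.
Further attenuation needed: 3.135/0.193 = 16.24.
n = log₂(16.24) = 4.021 half-value layers.
Thickness = 4.021 × 1.30 cm = 5.227 cm.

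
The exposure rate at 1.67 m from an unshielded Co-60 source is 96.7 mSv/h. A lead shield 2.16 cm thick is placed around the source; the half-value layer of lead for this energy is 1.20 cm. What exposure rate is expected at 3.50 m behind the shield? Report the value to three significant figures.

6.32 mSv/h

Distance alone: 96.7 × (1.67/3.50)² = 96.7 × 0.2277 = 22.02 mSv/h.
Shield: 2.16/1.20 = 1.800 half-value layers → attenuation 2^(−1.800) = 0.2872.
Combined: 22.02 × 0.2872 = 6.324 mSv/h.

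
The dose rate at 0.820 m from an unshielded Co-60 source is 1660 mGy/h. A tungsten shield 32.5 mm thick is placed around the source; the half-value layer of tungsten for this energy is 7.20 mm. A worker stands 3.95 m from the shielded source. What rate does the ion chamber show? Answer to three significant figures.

Distance alone: 1660 × (0.820/3.95)² = 1660 × 0.04310 = 71.55 mGy/h.
Shield: 32.5/7.20 = 4.514 half-value layers → attenuation 2^(−4.514) = 0.04377.
Combined: 71.55 × 0.04377 = 3.132 mGy/h.

3.13 mGy/h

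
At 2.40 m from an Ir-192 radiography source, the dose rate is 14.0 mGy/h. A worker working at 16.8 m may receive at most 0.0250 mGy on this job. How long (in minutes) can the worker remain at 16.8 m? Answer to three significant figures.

Using I₁d₁² = I₂d₂², rate at 16.8 m:
14.0 × (2.40/16.8)² = 14.0 × 0.02041 = 0.2857 mGy/h.
Stay time = 0.0250 mGy ÷ 0.2857 mGy/h = 0.08750 h = 5.250 min.

5.25 min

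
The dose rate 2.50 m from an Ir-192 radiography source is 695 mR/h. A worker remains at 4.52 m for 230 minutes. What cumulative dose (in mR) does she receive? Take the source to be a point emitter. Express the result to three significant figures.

815 mR

Intensity scales as (d₁/d₂)², so rate at 4.52 m:
695 × (2.50/4.52)² = 695 × 0.3059 = 212.6 mR/h.
Dose = rate × time = 212.6 mR/h × 3.833 h = 814.9 mR.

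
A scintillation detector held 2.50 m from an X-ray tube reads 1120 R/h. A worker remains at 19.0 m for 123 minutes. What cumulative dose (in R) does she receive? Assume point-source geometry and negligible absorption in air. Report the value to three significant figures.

Intensity scales as (d₁/d₂)², so rate at 19.0 m:
1120 × (2.50/19.0)² = 1120 × 0.01731 = 19.39 R/h.
Dose = rate × time = 19.39 R/h × 2.050 h = 39.75 R.

39.8 R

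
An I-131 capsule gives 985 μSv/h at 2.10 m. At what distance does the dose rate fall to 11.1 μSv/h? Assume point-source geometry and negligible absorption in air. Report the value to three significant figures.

Intensity scales as (d₁/d₂)², so d₂ = d₁·√(I₁/I₂).
I₁/I₂ = 985/11.1 = 88.74, so d₂ = 2.10 × √88.74 = 19.78 m.

19.8 m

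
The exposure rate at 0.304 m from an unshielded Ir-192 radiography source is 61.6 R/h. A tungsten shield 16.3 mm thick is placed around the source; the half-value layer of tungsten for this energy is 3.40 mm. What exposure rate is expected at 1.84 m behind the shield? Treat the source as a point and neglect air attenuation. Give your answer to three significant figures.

0.0606 R/h

Distance alone: (0.304/1.84)² = 0.02730, so 61.6 × 0.02730 = 1.682 R/h.
Shield: 16.3/3.40 = 4.794 half-value layers → attenuation 2^(−4.794) = 0.03605.
Combined: 1.682 × 0.03605 = 0.06064 R/h.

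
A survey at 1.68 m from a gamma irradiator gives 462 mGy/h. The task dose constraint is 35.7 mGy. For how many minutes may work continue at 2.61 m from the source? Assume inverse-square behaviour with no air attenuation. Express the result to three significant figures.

11.2 min

Intensity scales as (d₁/d₂)², so rate at 2.61 m:
(1.68/2.61)² = 0.4143, so 462 × 0.4143 = 191.4 mGy/h.
Stay time = 35.7 mGy ÷ 191.4 mGy/h = 0.1865 h = 11.19 min.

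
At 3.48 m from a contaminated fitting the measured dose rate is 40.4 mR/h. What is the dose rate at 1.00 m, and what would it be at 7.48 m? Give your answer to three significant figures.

489 mR/h; 8.74 mR/h

Using I₁d₁² = I₂d₂²,
At 1.00 m: 40.4 × (3.48/1.00)² = 40.4 × 12.11 = 489.2 mR/h
At 7.48 m: (1.00/7.48)² = 0.01787, so 489.2 × 0.01787 = 8.742 mR/h.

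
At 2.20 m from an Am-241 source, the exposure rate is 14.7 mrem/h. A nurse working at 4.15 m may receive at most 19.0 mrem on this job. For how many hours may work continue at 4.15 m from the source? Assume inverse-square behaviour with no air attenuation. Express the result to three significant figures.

4.60 h

Intensity scales as (d₁/d₂)², so rate at 4.15 m:
(2.20/4.15)² = 0.2810, so 14.7 × 0.2810 = 4.131 mrem/h.
Stay time = 19.0 mrem ÷ 4.131 mrem/h = 4.599 h.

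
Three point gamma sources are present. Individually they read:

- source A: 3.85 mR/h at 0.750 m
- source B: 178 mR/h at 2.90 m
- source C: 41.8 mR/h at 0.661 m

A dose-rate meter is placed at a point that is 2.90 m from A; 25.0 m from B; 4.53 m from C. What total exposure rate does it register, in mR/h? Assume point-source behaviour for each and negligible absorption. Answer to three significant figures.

Each source contributes Iᵢ·(dᵢ/rᵢ)²; contributions add.
A: 3.85 × (0.750/2.90)² = 0.2575 mR/h
B: 178 × (2.90/25.0)² = 2.395 mR/h
C: 41.8 × (0.661/4.53)² = 0.8900 mR/h
Total = 0.2575 + 2.395 + 0.8900 = 3.542 mR/h.

3.54 mR/h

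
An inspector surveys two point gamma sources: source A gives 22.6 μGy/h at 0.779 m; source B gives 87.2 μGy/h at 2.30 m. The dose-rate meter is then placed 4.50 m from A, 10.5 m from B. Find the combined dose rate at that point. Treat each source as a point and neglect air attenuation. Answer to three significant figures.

4.86 μGy/h

Each source contributes Iᵢ·(dᵢ/rᵢ)²; contributions add.
A: 22.6 × (0.779/4.50)² = 0.6773 μGy/h
B: 87.2 × (2.30/10.5)² = 4.184 μGy/h
Total = 0.6773 + 4.184 = 4.861 μGy/h.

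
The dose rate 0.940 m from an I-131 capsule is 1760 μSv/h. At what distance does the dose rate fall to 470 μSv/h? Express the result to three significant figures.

Intensity scales as (d₁/d₂)², so d₂ = d₁·√(I₁/I₂).
I₁/I₂ = 1760/470 = 3.745, so d₂ = 0.940 × √3.745 = 1.819 m.

1.82 m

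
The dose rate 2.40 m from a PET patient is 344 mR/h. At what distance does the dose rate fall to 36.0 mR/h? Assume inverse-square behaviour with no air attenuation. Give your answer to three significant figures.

Since intensity falls as 1/r², d₂ = d₁·√(I₁/I₂).
I₁/I₂ = 344/36.0 = 9.556, so d₂ = 2.40 × √9.556 = 7.419 m.

7.42 m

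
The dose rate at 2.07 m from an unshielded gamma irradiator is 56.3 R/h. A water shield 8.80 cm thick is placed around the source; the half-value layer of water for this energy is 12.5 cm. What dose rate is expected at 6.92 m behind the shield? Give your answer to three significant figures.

3.09 R/h

Distance alone: (2.07/6.92)² = 0.08948, so 56.3 × 0.08948 = 5.038 R/h.
Shield: 8.80/12.5 = 0.7040 half-value layers → attenuation 2^(−0.7040) = 0.6139.
Combined: 5.038 × 0.6139 = 3.093 R/h.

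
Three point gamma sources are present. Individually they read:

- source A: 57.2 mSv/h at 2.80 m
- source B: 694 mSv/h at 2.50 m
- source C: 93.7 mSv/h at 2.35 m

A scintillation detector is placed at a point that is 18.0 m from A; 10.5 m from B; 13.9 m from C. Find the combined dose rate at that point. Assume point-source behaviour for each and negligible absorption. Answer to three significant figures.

By superposition, sum each source's inverse-square contribution:
A: 57.2 × (2.80/18.0)² = 1.384 mSv/h
B: 694 × (2.50/10.5)² = 39.34 mSv/h
C: 93.7 × (2.35/13.9)² = 2.678 mSv/h
Total = 1.384 + 39.34 + 2.678 = 43.40 mSv/h.

43.4 mSv/h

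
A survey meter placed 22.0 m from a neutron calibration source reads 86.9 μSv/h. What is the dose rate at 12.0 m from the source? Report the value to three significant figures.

Using I₁d₁² = I₂d₂², scaling from 22.0 m to 12.0 m:
(22.0/12.0)² = 3.361, so 86.9 × 3.361 = 292.1 μSv/h.

292 μSv/h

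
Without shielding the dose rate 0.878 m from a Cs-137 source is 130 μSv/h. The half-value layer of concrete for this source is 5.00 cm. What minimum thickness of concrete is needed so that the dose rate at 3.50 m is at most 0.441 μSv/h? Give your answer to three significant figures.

21.1 cm

At 3.50 m, distance alone gives (0.878/3.50)² = 0.06293, so 130 × 0.06293 = 8.181 μSv/h.
Further attenuation needed: 8.181/0.441 = 18.55.
n = log₂(18.55) = 4.213 half-value layers.
Thickness = 4.213 × 5.00 cm = 21.07 cm.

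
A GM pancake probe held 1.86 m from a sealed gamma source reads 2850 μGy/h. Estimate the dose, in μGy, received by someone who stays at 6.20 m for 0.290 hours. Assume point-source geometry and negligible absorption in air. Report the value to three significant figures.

Applying the 1/r² law, rate at 6.20 m:
2850 × (1.86/6.20)² = 2850 × 0.09000 = 256.5 μGy/h.
Dose = rate × time = 256.5 μGy/h × 0.2900 h = 74.38 μGy.

74.4 μGy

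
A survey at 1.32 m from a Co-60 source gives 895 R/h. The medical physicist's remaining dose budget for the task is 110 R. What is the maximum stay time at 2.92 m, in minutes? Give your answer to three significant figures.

Intensity scales as (d₁/d₂)², so rate at 2.92 m:
895 × (1.32/2.92)² = 895 × 0.2044 = 182.9 R/h.
Stay time = 110 R ÷ 182.9 R/h = 0.6014 h = 36.08 min.

36.1 min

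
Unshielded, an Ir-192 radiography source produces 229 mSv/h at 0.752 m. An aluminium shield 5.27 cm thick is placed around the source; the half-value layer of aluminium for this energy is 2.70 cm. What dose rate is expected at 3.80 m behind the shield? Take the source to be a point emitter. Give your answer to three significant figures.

2.32 mSv/h

Distance alone: 229 × (0.752/3.80)² = 229 × 0.03916 = 8.968 mSv/h.
Shield: 5.27/2.70 = 1.952 half-value layers → attenuation 2^(−1.952) = 0.2585.
Combined: 8.968 × 0.2585 = 2.318 mSv/h.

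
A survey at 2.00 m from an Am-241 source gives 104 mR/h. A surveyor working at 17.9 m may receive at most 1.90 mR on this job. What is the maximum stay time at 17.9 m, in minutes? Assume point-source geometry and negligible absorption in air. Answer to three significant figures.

Since intensity falls as 1/r², rate at 17.9 m:
104 × (2.00/17.9)² = 104 × 0.01248 = 1.298 mR/h.
Stay time = 1.90 mR ÷ 1.298 mR/h = 1.464 h = 87.84 min.

87.8 min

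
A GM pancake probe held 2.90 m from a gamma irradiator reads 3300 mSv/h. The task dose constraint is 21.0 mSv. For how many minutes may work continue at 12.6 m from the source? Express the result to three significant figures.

7.21 min

Using I₁d₁² = I₂d₂², rate at 12.6 m:
3300 × (2.90/12.6)² = 3300 × 0.05297 = 174.8 mSv/h.
Stay time = 21.0 mSv ÷ 174.8 mSv/h = 0.1201 h = 7.206 min.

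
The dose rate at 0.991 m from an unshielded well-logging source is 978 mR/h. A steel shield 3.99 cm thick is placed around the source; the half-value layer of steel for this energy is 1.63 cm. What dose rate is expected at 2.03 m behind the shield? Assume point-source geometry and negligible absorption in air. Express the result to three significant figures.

Distance alone: 978 × (0.991/2.03)² = 978 × 0.2383 = 233.1 mR/h.
Shield: 3.99/1.63 = 2.448 half-value layers → attenuation 2^(−2.448) = 0.1833.
Combined: 233.1 × 0.1833 = 42.73 mR/h.

42.7 mR/h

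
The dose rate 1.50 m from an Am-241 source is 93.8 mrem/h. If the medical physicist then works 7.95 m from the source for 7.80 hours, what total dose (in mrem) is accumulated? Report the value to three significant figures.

26.0 mrem

Using I₁d₁² = I₂d₂², rate at 7.95 m:
93.8 × (1.50/7.95)² = 93.8 × 0.03560 = 3.339 mrem/h.
Dose = rate × time = 3.339 mrem/h × 7.800 h = 26.04 mrem.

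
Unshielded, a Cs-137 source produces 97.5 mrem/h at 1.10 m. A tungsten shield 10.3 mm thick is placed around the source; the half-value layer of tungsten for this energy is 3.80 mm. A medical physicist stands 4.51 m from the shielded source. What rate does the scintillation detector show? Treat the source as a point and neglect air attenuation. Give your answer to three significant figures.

0.886 mrem/h

Distance alone: (1.10/4.51)² = 0.05949, so 97.5 × 0.05949 = 5.800 mrem/h.
Shield: 10.3/3.80 = 2.711 half-value layers → attenuation 2^(−2.711) = 0.1527.
Combined: 5.800 × 0.1527 = 0.8857 mrem/h.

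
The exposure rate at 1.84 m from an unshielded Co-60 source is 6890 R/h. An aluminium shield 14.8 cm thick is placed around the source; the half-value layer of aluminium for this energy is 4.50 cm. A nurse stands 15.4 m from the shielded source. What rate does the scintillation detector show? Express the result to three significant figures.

10.1 R/h

Distance alone: 6890 × (1.84/15.4)² = 6890 × 0.01428 = 98.39 R/h.
Shield: 14.8/4.50 = 3.289 half-value layers → attenuation 2^(−3.289) = 0.1023.
Combined: 98.39 × 0.1023 = 10.07 R/h.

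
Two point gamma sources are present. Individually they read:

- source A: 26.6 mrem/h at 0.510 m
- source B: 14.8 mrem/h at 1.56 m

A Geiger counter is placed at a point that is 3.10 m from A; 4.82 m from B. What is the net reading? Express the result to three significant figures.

2.27 mrem/h

Each source contributes Iᵢ·(dᵢ/rᵢ)²; contributions add.
A: 26.6 × (0.510/3.10)² = 0.7199 mrem/h
B: 14.8 × (1.56/4.82)² = 1.550 mrem/h
Total = 0.7199 + 1.550 = 2.270 mrem/h.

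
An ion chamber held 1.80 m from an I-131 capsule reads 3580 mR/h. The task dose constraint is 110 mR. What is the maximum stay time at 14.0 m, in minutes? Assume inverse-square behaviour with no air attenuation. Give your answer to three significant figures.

Applying the 1/r² law, rate at 14.0 m:
3580 × (1.80/14.0)² = 3580 × 0.01653 = 59.18 mR/h.
Stay time = 110 mR ÷ 59.18 mR/h = 1.859 h = 111.5 min.

112 min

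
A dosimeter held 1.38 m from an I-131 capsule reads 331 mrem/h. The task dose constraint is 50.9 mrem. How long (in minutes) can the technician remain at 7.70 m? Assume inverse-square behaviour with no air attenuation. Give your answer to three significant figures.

287 min

Using I₁d₁² = I₂d₂², rate at 7.70 m:
331 × (1.38/7.70)² = 331 × 0.03212 = 10.63 mrem/h.
Stay time = 50.9 mrem ÷ 10.63 mrem/h = 4.788 h = 287.3 min.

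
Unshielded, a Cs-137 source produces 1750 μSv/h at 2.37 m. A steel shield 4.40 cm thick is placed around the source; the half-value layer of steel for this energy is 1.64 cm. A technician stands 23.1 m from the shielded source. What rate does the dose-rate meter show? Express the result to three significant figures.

Distance alone: 1750 × (2.37/23.1)² = 1750 × 0.01053 = 18.43 μSv/h.
Shield: 4.40/1.64 = 2.683 half-value layers → attenuation 2^(−2.683) = 0.1557.
Combined: 18.43 × 0.1557 = 2.870 μSv/h.

2.87 μSv/h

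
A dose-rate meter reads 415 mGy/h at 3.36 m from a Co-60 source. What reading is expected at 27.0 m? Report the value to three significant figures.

By the inverse-square law, the rate at 27.0 m is
415 × (3.36/27.0)² = 415 × 0.01549 = 6.428 mGy/h.

6.43 mGy/h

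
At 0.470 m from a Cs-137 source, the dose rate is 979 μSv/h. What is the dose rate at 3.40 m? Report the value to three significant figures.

By the inverse-square law, the rate at 3.40 m is
(0.470/3.40)² = 0.01911, so 979 × 0.01911 = 18.71 μSv/h.

18.7 μSv/h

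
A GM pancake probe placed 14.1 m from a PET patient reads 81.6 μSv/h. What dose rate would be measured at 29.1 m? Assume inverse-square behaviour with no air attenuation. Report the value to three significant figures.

Applying the 1/r² law, scaling from 14.1 m to 29.1 m:
(14.1/29.1)² = 0.2348, so 81.6 × 0.2348 = 19.16 μSv/h.

19.2 μSv/h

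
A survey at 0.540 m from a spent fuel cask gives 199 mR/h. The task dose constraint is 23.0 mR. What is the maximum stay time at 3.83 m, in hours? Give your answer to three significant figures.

5.81 h

Intensity scales as (d₁/d₂)², so rate at 3.83 m:
199 × (0.540/3.83)² = 199 × 0.01988 = 3.956 mR/h.
Stay time = 23.0 mR ÷ 3.956 mR/h = 5.814 h.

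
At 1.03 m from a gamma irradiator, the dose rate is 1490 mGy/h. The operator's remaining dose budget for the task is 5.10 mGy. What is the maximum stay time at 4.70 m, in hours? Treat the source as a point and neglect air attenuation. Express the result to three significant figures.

Using I₁d₁² = I₂d₂², rate at 4.70 m:
(1.03/4.70)² = 0.04803, so 1490 × 0.04803 = 71.56 mGy/h.
Stay time = 5.10 mGy ÷ 71.56 mGy/h = 0.07127 h.

0.0713 h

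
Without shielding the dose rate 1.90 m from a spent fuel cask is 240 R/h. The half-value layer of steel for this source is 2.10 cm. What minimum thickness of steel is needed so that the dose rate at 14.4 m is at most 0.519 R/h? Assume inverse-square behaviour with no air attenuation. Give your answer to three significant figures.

6.32 cm

At 14.4 m, distance alone gives 240 × (1.90/14.4)² = 240 × 0.01741 = 4.178 R/h.
Further attenuation needed: 4.178/0.519 = 8.050.
n = log₂(8.050) = 3.009 half-value layers.
Thickness = 3.009 × 2.10 cm = 6.319 cm.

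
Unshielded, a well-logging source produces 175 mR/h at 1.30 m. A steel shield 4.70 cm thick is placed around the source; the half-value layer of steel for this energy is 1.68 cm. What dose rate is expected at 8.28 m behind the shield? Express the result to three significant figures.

0.620 mR/h

Distance alone: (1.30/8.28)² = 0.02465, so 175 × 0.02465 = 4.314 mR/h.
Shield: 4.70/1.68 = 2.798 half-value layers → attenuation 2^(−2.798) = 0.1438.
Combined: 4.314 × 0.1438 = 0.6204 mR/h.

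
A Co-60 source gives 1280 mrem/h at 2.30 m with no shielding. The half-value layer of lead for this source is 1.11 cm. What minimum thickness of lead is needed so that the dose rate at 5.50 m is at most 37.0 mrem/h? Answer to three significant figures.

At 5.50 m, distance alone gives 1280 × (2.30/5.50)² = 1280 × 0.1749 = 223.9 mrem/h.
Further attenuation needed: 223.9/37.0 = 6.051.
n = log₂(6.051) = 2.597 half-value layers.
Thickness = 2.597 × 1.11 cm = 2.883 cm.

2.88 cm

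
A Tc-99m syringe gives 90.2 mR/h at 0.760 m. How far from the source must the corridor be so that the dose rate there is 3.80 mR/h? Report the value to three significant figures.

3.70 m

Intensity scales as (d₁/d₂)², so d₂ = d₁·√(I₁/I₂).
I₁/I₂ = 90.2/3.80 = 23.74, so d₂ = 0.760 × √23.74 = 3.703 m.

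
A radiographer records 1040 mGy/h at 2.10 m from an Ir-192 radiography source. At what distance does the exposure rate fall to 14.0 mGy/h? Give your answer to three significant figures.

By the inverse-square law, d₂ = d₁·√(I₁/I₂).
I₁/I₂ = 1040/14.0 = 74.29, so d₂ = 2.10 × √74.29 = 18.10 m.

18.1 m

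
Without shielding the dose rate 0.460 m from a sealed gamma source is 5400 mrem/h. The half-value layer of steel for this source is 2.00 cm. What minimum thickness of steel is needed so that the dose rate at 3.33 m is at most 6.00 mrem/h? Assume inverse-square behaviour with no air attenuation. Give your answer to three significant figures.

At 3.33 m, distance alone gives 5400 × (0.460/3.33)² = 5400 × 0.01908 = 103.0 mrem/h.
Further attenuation needed: 103.0/6.00 = 17.17.
n = log₂(17.17) = 4.102 half-value layers.
Thickness = 4.102 × 2.00 cm = 8.204 cm.

8.20 cm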